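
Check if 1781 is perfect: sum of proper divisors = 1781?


Proper divisors of 1781: 1, 13, 137
Sum = 1 + 13 + 137 = 151

No, 1781 is not perfect (151 ≠ 1781)


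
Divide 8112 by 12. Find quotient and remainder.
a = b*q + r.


8112 = 12 * 676 + 0
Check: 8112 + 0 = 8112

q = 676, r = 0


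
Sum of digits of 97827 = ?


9 + 7 + 8 + 2 + 7 = 33


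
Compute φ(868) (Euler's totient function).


868 = 2^2 × 7 × 31
Prime factors: 2, 7, 31
φ(868) = 868 × (1-1/2) × (1-1/7) × (1-1/31)
= 868 × 1/2 × 6/7 × 30/31 = 360

φ(868) = 360


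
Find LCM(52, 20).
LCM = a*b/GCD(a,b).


GCD(52, 20) = 4
LCM = 52*20/4 = 1040/4 = 260

LCM = 260


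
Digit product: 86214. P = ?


8 × 6 × 2 × 1 × 4 = 384


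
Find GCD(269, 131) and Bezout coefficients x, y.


Tabular extended Euclidean (each row: r = 269*s + 131*t):
r=269, s=1, t=0
r=131, s=0, t=1
q=2: r=7, s=1, t=-2   [269*(1) + 131*(-2) = 7]
q=18: r=5, s=-18, t=37   [269*(-18) + 131*(37) = 5]
q=1: r=2, s=19, t=-39   [269*(19) + 131*(-39) = 2]
q=2: r=1, s=-56, t=115   [269*(-56) + 131*(115) = 1]
q=2: r=0, s=131, t=-269   [269*(131) + 131*(-269) = 0]
GCD = 1; from the row with r=1: x=-56, y=115
Check: 269*(-56) + 131*(115) = -15064 + 15065 = 1

GCD = 1, x = -56, y = 115


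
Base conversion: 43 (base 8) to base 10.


43 (base 8) = 35 (decimal)
35 (decimal) = 35 (base 10)


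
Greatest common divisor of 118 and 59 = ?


118 = 2 * 59 + 0
GCD = 59


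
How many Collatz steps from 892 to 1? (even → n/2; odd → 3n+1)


892 → 446 → 223 → 670 → 335 → 1006 → 503 → 1510 → 755 → 2266 → 1133 → 3400 → 1700 → 850 → 425 → 1276 → 638 → 319 → 958 → 479 → 1438 → 719 → 2158 → 1079 → 3238 → 1619 → 4858 → 2429 → 7288 → 3644 → 1822 → 911 → 2734 → 1367 → 4102 → 2051 → 6154 → 3077 → 9232 → 4616 → 2308 → 1154 → 577 → 1732 → 866 → 433 → 1300 → 650 → 325 → 976 → 488 → 244 → 122 → 61 → 184 → 92 → 46 → 23 → 70 → 35 → 106 → 53 → 160 → 80 → 40 → 20 → 10 → 5 → 16 → 8 → 4 → 2 → 1
Total steps = 72

72 steps


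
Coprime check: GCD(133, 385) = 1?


Euclidean algorithm:
385 = 2 * 133 + 119
133 = 1 * 119 + 14
119 = 8 * 14 + 7
14 = 2 * 7 + 0
GCD(133, 385) = 7

No, not coprime (GCD = 7)


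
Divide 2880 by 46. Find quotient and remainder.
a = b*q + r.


2880 = 46 * 62 + 28
Check: 2852 + 28 = 2880

q = 62, r = 28


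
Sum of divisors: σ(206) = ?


Divisors of 206: 1, 2, 103, 206
Sum = 1 + 2 + 103 + 206 = 312

σ(206) = 312


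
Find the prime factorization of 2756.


2756 / 2 = 1378
1378 / 2 = 689
689 / 13 = 53
53 / 53 = 1
2756 = 2^2 × 13 × 53


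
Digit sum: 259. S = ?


2 + 5 + 9 = 16


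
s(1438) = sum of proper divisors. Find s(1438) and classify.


Proper divisors: 1, 2, 719
Sum = 1 + 2 + 719 = 722
722 < 1438 → deficient

s(1438) = 722 (deficient)


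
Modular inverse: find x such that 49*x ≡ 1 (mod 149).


Use the extended Euclidean algorithm on (149, 49); each row r = 149*s + 49*t:
r=149, s=1, t=0
r=49, s=0, t=1
q=3: r=2, s=1, t=-3   [149*(1) + 49*(-3) = 2]
q=24: r=1, s=-24, t=73   [149*(-24) + 49*(73) = 1]
q=2: r=0, s=49, t=-149   [149*(49) + 49*(-149) = 0]
GCD = 1 with t = 73, so 49*(73) ≡ 1 (mod 149)
Inverse = 73 mod 149 = 73
Check: 49 * 73 = 3577 ≡ 1 (mod 149)

49^(-1) ≡ 73 (mod 149)


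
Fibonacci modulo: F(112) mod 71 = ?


F(k) mod 71 for k=1..112:
1, 1, 2, 3, 5, 8, 13, 21, 34, 55, 18, 2, 20, 22, 42, 64, 35, 28, 63, 20, 12, 32, 44, 5, 49, 54, 32, 15, 47, 62, 38, 29, 67, 25, 21, 46, 67, 42, 38, 9, 47, 56, 32, 17, 49, 66, 44, 39, 12, 51, 63, 43, 35, 7, 42, 49, 20, 69, 18, 16, 34, 50, 13, 63, 5, 68, 2, 70, 1, 0, 1, 1, 2, 3, 5, 8, 13, 21, 34, 55, 18, 2, 20, 22, 42, 64, 35, 28, 63, 20, 12, 32, 44, 5, 49, 54, 32, 15, 47, 62, 38, 29, 67, 25, 21, 46, 67, 42, 38, 9, 47, 56
F(112) mod 71 = 56


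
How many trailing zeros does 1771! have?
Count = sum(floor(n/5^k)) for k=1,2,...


floor(1771/5) = 354
floor(1771/25) = 70
floor(1771/125) = 14
floor(1771/625) = 2
Total = 440

440 trailing zeros


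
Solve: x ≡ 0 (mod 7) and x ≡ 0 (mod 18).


M = 7*18 = 126
M1 = M/7 = 18, M2 = M/18 = 7
M1^(-1) mod 7 = 2, M2^(-1) mod 18 = 13
x = 0*18*2 + 0*7*13 = 0
0 mod 126 = 0
Check: 0 mod 7 = 0 ✓, 0 mod 18 = 0 ✓

x ≡ 0 (mod 126)


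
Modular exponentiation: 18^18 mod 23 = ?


18^1 mod 23 = 18
18^2 mod 23 = 2
18^3 mod 23 = 13
18^4 mod 23 = 4
18^5 mod 23 = 3
18^6 mod 23 = 8
18^7 mod 23 = 6
18^8 mod 23 = 16
18^9 mod 23 = 12
18^10 mod 23 = 9
18^11 mod 23 = 1
18^12 mod 23 = 18
18^13 mod 23 = 2
18^14 mod 23 = 13
18^15 mod 23 = 4
18^16 mod 23 = 3
18^17 mod 23 = 8
18^18 mod 23 = 6


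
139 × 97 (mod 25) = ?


139 × 97 = 13483
13483 mod 25 = 8


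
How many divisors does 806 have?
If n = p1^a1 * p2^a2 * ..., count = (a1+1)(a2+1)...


806 = 2^1 × 13^1 × 31^1
d(806) = (1+1) × (1+1) × (1+1) = 8

8 divisors


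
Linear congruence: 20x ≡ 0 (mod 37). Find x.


GCD(20, 37) = 1, unique solution
a^(-1) mod 37 = 13
x = 13 * 0 mod 37 = 0

x ≡ 0 (mod 37)


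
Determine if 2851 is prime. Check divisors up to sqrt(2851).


Check divisors up to sqrt(2851) = 53.3948
No divisors found.
2851 is prime.

Yes, 2851 is prime


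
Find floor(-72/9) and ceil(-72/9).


-72/9 = -8.0000
floor = -8
ceil = -8

floor = -8, ceil = -8


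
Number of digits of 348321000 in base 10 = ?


348321000 has 9 digits in base 10
floor(log10(348321000)) + 1 = floor(8.5420) + 1 = 9

9 digits (base 10)


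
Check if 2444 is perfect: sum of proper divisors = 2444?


Proper divisors of 2444: 1, 2, 4, 13, 26, 47, 52, 94, 188, 611, 1222
Sum = 1 + 2 + 4 + 13 + 26 + 47 + 52 + 94 + 188 + 611 + 1222 = 2260

No, 2444 is not perfect (2260 ≠ 2444)


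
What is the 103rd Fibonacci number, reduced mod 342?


F(k) mod 342 for k=1..103:
1, 1, 2, 3, 5, 8, 13, 21, 34, 55, 89, 144, 233, 35, 268, 303, 229, 190, 77, 267, 2, 269, 271, 198, 127, 325, 110, 93, 203, 296, 157, 111, 268, 37, 305, 0, 305, 305, 268, 231, 157, 46, 203, 249, 110, 17, 127, 144, 271, 73, 2, 75, 77, 152, 229, 39, 268, 307, 233, 198, 89, 287, 34, 321, 13, 334, 5, 339, 2, 341, 1, 0, 1, 1, 2, 3, 5, 8, 13, 21, 34, 55, 89, 144, 233, 35, 268, 303, 229, 190, 77, 267, 2, 269, 271, 198, 127, 325, 110, 93, 203, 296, 157
F(103) mod 342 = 157


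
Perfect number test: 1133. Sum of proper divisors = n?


Proper divisors of 1133: 1, 11, 103
Sum = 1 + 11 + 103 = 115

No, 1133 is not perfect (115 ≠ 1133)


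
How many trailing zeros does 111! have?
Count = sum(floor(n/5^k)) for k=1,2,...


floor(111/5) = 22
floor(111/25) = 4
Total = 26

26 trailing zeros


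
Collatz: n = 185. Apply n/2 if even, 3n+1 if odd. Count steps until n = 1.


185 → 556 → 278 → 139 → 418 → 209 → 628 → 314 → 157 → 472 → 236 → 118 → 59 → 178 → 89 → 268 → 134 → 67 → 202 → 101 → 304 → 152 → 76 → 38 → 19 → 58 → 29 → 88 → 44 → 22 → 11 → 34 → 17 → 52 → 26 → 13 → 40 → 20 → 10 → 5 → 16 → 8 → 4 → 2 → 1
Total steps = 44

44 steps


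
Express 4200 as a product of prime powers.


4200 / 2 = 2100
2100 / 2 = 1050
1050 / 2 = 525
525 / 3 = 175
175 / 5 = 35
35 / 5 = 7
7 / 7 = 1
4200 = 2^3 × 3 × 5^2 × 7


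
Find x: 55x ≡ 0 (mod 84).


GCD(55, 84) = 1, unique solution
a^(-1) mod 84 = 55
x = 55 * 0 mod 84 = 0

x ≡ 0 (mod 84)


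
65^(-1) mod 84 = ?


Use the extended Euclidean algorithm on (84, 65); each row r = 84*s + 65*t:
r=84, s=1, t=0
r=65, s=0, t=1
q=1: r=19, s=1, t=-1   [84*(1) + 65*(-1) = 19]
q=3: r=8, s=-3, t=4   [84*(-3) + 65*(4) = 8]
q=2: r=3, s=7, t=-9   [84*(7) + 65*(-9) = 3]
q=2: r=2, s=-17, t=22   [84*(-17) + 65*(22) = 2]
q=1: r=1, s=24, t=-31   [84*(24) + 65*(-31) = 1]
q=2: r=0, s=-65, t=84   [84*(-65) + 65*(84) = 0]
GCD = 1 with t = -31, so 65*(-31) ≡ 1 (mod 84)
Inverse = -31 mod 84 = 53
Check: 65 * 53 = 3445 ≡ 1 (mod 84)

65^(-1) ≡ 53 (mod 84)


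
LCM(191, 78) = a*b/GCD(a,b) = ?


GCD(191, 78) = 1
LCM = 191*78/1 = 14898/1 = 14898

LCM = 14898


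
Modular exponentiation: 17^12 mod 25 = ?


17^1 mod 25 = 17
17^2 mod 25 = 14
17^3 mod 25 = 13
17^4 mod 25 = 21
17^5 mod 25 = 7
17^6 mod 25 = 19
17^7 mod 25 = 23
17^8 mod 25 = 16
17^9 mod 25 = 22
17^10 mod 25 = 24
17^11 mod 25 = 8
17^12 mod 25 = 11


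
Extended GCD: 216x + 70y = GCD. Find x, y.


Tabular extended Euclidean (each row: r = 216*s + 70*t):
r=216, s=1, t=0
r=70, s=0, t=1
q=3: r=6, s=1, t=-3   [216*(1) + 70*(-3) = 6]
q=11: r=4, s=-11, t=34   [216*(-11) + 70*(34) = 4]
q=1: r=2, s=12, t=-37   [216*(12) + 70*(-37) = 2]
q=2: r=0, s=-35, t=108   [216*(-35) + 70*(108) = 0]
GCD = 2; from the row with r=2: x=12, y=-37
Check: 216*(12) + 70*(-37) = 2592 - 2590 = 2

GCD = 2, x = 12, y = -37


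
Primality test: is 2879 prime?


Check divisors up to sqrt(2879) = 53.6563
No divisors found.
2879 is prime.

Yes, 2879 is prime


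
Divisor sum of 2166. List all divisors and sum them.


Divisors of 2166: 1, 2, 3, 6, 19, 38, 57, 114, 361, 722, 1083, 2166
Sum = 1 + 2 + 3 + 6 + 19 + 38 + 57 + 114 + 361 + 722 + 1083 + 2166 = 4572

σ(2166) = 4572


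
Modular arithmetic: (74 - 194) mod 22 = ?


74 - 194 = -120
-120 mod 22 = 12


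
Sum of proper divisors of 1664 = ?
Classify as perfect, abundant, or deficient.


Proper divisors: 1, 2, 4, 8, 13, 16, 26, 32, 52, 64, 104, 128, 208, 416, 832
Sum = 1 + 2 + 4 + 8 + 13 + 16 + 26 + 32 + 52 + 64 + 104 + 128 + 208 + 416 + 832 = 1906
1906 > 1664 → abundant

s(1664) = 1906 (abundant)


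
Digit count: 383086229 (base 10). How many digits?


383086229 has 9 digits in base 10
floor(log10(383086229)) + 1 = floor(8.5833) + 1 = 9

9 digits (base 10)


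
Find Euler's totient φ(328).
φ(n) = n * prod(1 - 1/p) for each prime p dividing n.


328 = 2^3 × 41
Prime factors: 2, 41
φ(328) = 328 × (1-1/2) × (1-1/41)
= 328 × 1/2 × 40/41 = 160

φ(328) = 160


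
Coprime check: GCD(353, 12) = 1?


Euclidean algorithm:
353 = 29 * 12 + 5
12 = 2 * 5 + 2
5 = 2 * 2 + 1
2 = 2 * 1 + 0
GCD(353, 12) = 1

Yes, coprime (GCD = 1)


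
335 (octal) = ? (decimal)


335 (base 8) = 221 (decimal)
221 (decimal) = 221 (base 10)


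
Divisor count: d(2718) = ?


2718 = 2^1 × 3^2 × 151^1
d(2718) = (1+1) × (2+1) × (1+1) = 12

12 divisors


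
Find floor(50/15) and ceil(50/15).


50/15 = 3.3333
floor = 3
ceil = 4

floor = 3, ceil = 4


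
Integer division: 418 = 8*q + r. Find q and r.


418 = 8 * 52 + 2
Check: 416 + 2 = 418

q = 52, r = 2


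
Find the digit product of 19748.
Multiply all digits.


1 × 9 × 7 × 4 × 8 = 2016


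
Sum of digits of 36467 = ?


3 + 6 + 4 + 6 + 7 = 26


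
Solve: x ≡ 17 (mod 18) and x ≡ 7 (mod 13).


M = 18*13 = 234
M1 = M/18 = 13, M2 = M/13 = 18
M1^(-1) mod 18 = 7, M2^(-1) mod 13 = 8
x = 17*13*7 + 7*18*8 = 2555
2555 mod 234 = 215
Check: 215 mod 18 = 17 ✓, 215 mod 13 = 7 ✓

x ≡ 215 (mod 234)


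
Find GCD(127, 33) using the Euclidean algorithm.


127 = 3 * 33 + 28
33 = 1 * 28 + 5
28 = 5 * 5 + 3
5 = 1 * 3 + 2
3 = 1 * 2 + 1
2 = 2 * 1 + 0
GCD = 1


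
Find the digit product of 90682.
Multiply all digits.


9 × 0 × 6 × 8 × 2 = 0


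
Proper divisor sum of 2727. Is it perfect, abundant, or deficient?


Proper divisors: 1, 3, 9, 27, 101, 303, 909
Sum = 1 + 3 + 9 + 27 + 101 + 303 + 909 = 1353
1353 < 2727 → deficient

s(2727) = 1353 (deficient)


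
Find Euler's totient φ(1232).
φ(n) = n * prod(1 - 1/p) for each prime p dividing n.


1232 = 2^4 × 7 × 11
Prime factors: 2, 7, 11
φ(1232) = 1232 × (1-1/2) × (1-1/7) × (1-1/11)
= 1232 × 1/2 × 6/7 × 10/11 = 480

φ(1232) = 480


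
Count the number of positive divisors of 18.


18 = 2^1 × 3^2
d(18) = (1+1) × (2+1) = 6

6 divisors


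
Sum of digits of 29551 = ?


2 + 9 + 5 + 5 + 1 = 22


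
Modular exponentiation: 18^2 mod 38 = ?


18^1 mod 38 = 18
18^2 mod 38 = 20


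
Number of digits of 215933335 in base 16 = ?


215933335 in base 16 = CDEE197
Number of digits = 7

7 digits (base 16)


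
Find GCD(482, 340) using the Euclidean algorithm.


482 = 1 * 340 + 142
340 = 2 * 142 + 56
142 = 2 * 56 + 30
56 = 1 * 30 + 26
30 = 1 * 26 + 4
26 = 6 * 4 + 2
4 = 2 * 2 + 0
GCD = 2


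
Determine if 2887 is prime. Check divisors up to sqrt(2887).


Check divisors up to sqrt(2887) = 53.7308
No divisors found.
2887 is prime.

Yes, 2887 is prime


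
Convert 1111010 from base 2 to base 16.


1111010 (base 2) = 122 (decimal)
122 (decimal) = 7A (base 16)


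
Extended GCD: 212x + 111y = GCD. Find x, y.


Tabular extended Euclidean (each row: r = 212*s + 111*t):
r=212, s=1, t=0
r=111, s=0, t=1
q=1: r=101, s=1, t=-1   [212*(1) + 111*(-1) = 101]
q=1: r=10, s=-1, t=2   [212*(-1) + 111*(2) = 10]
q=10: r=1, s=11, t=-21   [212*(11) + 111*(-21) = 1]
q=10: r=0, s=-111, t=212   [212*(-111) + 111*(212) = 0]
GCD = 1; from the row with r=1: x=11, y=-21
Check: 212*(11) + 111*(-21) = 2332 - 2331 = 1

GCD = 1, x = 11, y = -21


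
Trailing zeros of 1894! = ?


floor(1894/5) = 378
floor(1894/25) = 75
floor(1894/125) = 15
floor(1894/625) = 3
Total = 471

471 trailing zeros


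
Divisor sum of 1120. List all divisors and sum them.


Divisors of 1120: 1, 2, 4, 5, 7, 8, 10, 14, 16, 20, 28, 32, 35, 40, 56, 70, 80, 112, 140, 160, 224, 280, 560, 1120
Sum = 1 + 2 + 4 + 5 + 7 + 8 + 10 + 14 + 16 + 20 + 28 + 32 + 35 + 40 + 56 + 70 + 80 + 112 + 140 + 160 + 224 + 280 + 560 + 1120 = 3024

σ(1120) = 3024


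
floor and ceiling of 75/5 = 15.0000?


75/5 = 15.0000
floor = 15
ceil = 15

floor = 15, ceil = 15


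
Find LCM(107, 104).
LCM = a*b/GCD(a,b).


GCD(107, 104) = 1
LCM = 107*104/1 = 11128/1 = 11128

LCM = 11128


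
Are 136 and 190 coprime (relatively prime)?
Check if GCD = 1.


Euclidean algorithm:
190 = 1 * 136 + 54
136 = 2 * 54 + 28
54 = 1 * 28 + 26
28 = 1 * 26 + 2
26 = 13 * 2 + 0
GCD(136, 190) = 2

No, not coprime (GCD = 2)


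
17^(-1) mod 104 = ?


Use the extended Euclidean algorithm on (104, 17); each row r = 104*s + 17*t:
r=104, s=1, t=0
r=17, s=0, t=1
q=6: r=2, s=1, t=-6   [104*(1) + 17*(-6) = 2]
q=8: r=1, s=-8, t=49   [104*(-8) + 17*(49) = 1]
q=2: r=0, s=17, t=-104   [104*(17) + 17*(-104) = 0]
GCD = 1 with t = 49, so 17*(49) ≡ 1 (mod 104)
Inverse = 49 mod 104 = 49
Check: 17 * 49 = 833 ≡ 1 (mod 104)

17^(-1) ≡ 49 (mod 104)


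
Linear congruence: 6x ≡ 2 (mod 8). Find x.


GCD(6, 8) = 2 divides 2
Divide: 3x ≡ 1 (mod 4)
x ≡ 3 (mod 4)


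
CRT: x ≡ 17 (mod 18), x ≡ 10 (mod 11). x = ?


M = 18*11 = 198
M1 = M/18 = 11, M2 = M/11 = 18
M1^(-1) mod 18 = 5, M2^(-1) mod 11 = 8
x = 17*11*5 + 10*18*8 = 2375
2375 mod 198 = 197
Check: 197 mod 18 = 17 ✓, 197 mod 11 = 10 ✓

x ≡ 197 (mod 198)


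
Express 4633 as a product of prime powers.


4633 / 41 = 113
113 / 113 = 1
4633 = 41 × 113


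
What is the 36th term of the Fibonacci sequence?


Sequence: 1, 1, 2, 3, 5, 8, 13, 21, 34, 55, 89, 144, 233, 377, 610, 987, 1597, 2584, 4181, 6765, 10946, 17711, 28657, 46368, 75025, 121393, 196418, 317811, 514229, 832040, 1346269, 2178309, 3524578, 5702887, 9227465, 14930352
F(36) = 14930352


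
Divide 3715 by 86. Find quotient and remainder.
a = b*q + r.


3715 = 86 * 43 + 17
Check: 3698 + 17 = 3715

q = 43, r = 17


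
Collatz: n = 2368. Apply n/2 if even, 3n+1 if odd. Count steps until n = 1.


2368 → 1184 → 592 → 296 → 148 → 74 → 37 → 112 → 56 → 28 → 14 → 7 → 22 → 11 → 34 → 17 → 52 → 26 → 13 → 40 → 20 → 10 → 5 → 16 → 8 → 4 → 2 → 1
Total steps = 27

27 steps


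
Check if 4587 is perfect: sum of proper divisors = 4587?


Proper divisors of 4587: 1, 3, 11, 33, 139, 417, 1529
Sum = 1 + 3 + 11 + 33 + 139 + 417 + 1529 = 2133

No, 4587 is not perfect (2133 ≠ 4587)


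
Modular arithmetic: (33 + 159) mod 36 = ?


33 + 159 = 192
192 mod 36 = 12


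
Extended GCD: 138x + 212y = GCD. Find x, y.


Tabular extended Euclidean (each row: r = 138*s + 212*t):
r=138, s=1, t=0
r=212, s=0, t=1
q=0: r=138, s=1, t=0   [138*(1) + 212*(0) = 138]
q=1: r=74, s=-1, t=1   [138*(-1) + 212*(1) = 74]
q=1: r=64, s=2, t=-1   [138*(2) + 212*(-1) = 64]
q=1: r=10, s=-3, t=2   [138*(-3) + 212*(2) = 10]
q=6: r=4, s=20, t=-13   [138*(20) + 212*(-13) = 4]
q=2: r=2, s=-43, t=28   [138*(-43) + 212*(28) = 2]
q=2: r=0, s=106, t=-69   [138*(106) + 212*(-69) = 0]
GCD = 2; from the row with r=2: x=-43, y=28
Check: 138*(-43) + 212*(28) = -5934 + 5936 = 2

GCD = 2, x = -43, y = 28


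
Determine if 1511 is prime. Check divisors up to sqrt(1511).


Check divisors up to sqrt(1511) = 38.8716
No divisors found.
1511 is prime.

Yes, 1511 is prime


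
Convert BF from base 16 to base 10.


BF (base 16) = 191 (decimal)
191 (decimal) = 191 (base 10)


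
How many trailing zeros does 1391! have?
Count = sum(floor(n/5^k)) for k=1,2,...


floor(1391/5) = 278
floor(1391/25) = 55
floor(1391/125) = 11
floor(1391/625) = 2
Total = 346

346 trailing zeros


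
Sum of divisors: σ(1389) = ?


Divisors of 1389: 1, 3, 463, 1389
Sum = 1 + 3 + 463 + 1389 = 1856

σ(1389) = 1856


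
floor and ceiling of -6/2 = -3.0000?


-6/2 = -3.0000
floor = -3
ceil = -3

floor = -3, ceil = -3


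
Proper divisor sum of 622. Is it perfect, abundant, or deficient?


Proper divisors: 1, 2, 311
Sum = 1 + 2 + 311 = 314
314 < 622 → deficient

s(622) = 314 (deficient)


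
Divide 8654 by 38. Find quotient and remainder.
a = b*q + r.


8654 = 38 * 227 + 28
Check: 8626 + 28 = 8654

q = 227, r = 28


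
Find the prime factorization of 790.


790 / 2 = 395
395 / 5 = 79
79 / 79 = 1
790 = 2 × 5 × 79


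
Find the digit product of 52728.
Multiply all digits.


5 × 2 × 7 × 2 × 8 = 1120


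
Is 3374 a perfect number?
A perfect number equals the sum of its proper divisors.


Proper divisors of 3374: 1, 2, 7, 14, 241, 482, 1687
Sum = 1 + 2 + 7 + 14 + 241 + 482 + 1687 = 2434

No, 3374 is not perfect (2434 ≠ 3374)


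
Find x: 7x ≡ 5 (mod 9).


GCD(7, 9) = 1, unique solution
a^(-1) mod 9 = 4
x = 4 * 5 mod 9 = 2

x ≡ 2 (mod 9)


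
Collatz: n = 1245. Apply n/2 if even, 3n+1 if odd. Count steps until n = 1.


1245 → 3736 → 1868 → 934 → 467 → 1402 → 701 → 2104 → 1052 → 526 → 263 → 790 → 395 → 1186 → 593 → 1780 → 890 → 445 → 1336 → 668 → 334 → 167 → 502 → 251 → 754 → 377 → 1132 → 566 → 283 → 850 → 425 → 1276 → 638 → 319 → 958 → 479 → 1438 → 719 → 2158 → 1079 → 3238 → 1619 → 4858 → 2429 → 7288 → 3644 → 1822 → 911 → 2734 → 1367 → 4102 → 2051 → 6154 → 3077 → 9232 → 4616 → 2308 → 1154 → 577 → 1732 → 866 → 433 → 1300 → 650 → 325 → 976 → 488 → 244 → 122 → 61 → 184 → 92 → 46 → 23 → 70 → 35 → 106 → 53 → 160 → 80 → 40 → 20 → 10 → 5 → 16 → 8 → 4 → 2 → 1
Total steps = 88

88 steps


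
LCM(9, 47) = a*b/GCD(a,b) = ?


GCD(9, 47) = 1
LCM = 9*47/1 = 423/1 = 423

LCM = 423


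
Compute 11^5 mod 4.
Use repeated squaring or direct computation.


11^1 mod 4 = 3
11^2 mod 4 = 1
11^3 mod 4 = 3
11^4 mod 4 = 1
11^5 mod 4 = 3


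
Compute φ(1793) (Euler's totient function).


1793 = 11 × 163
Prime factors: 11, 163
φ(1793) = 1793 × (1-1/11) × (1-1/163)
= 1793 × 10/11 × 162/163 = 1620

φ(1793) = 1620


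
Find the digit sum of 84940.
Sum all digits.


8 + 4 + 9 + 4 + 0 = 25


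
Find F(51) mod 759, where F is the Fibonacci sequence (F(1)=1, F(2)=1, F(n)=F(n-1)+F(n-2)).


F(k) mod 759 for k=1..51:
1, 1, 2, 3, 5, 8, 13, 21, 34, 55, 89, 144, 233, 377, 610, 228, 79, 307, 386, 693, 320, 254, 574, 69, 643, 712, 596, 549, 386, 176, 562, 738, 541, 520, 302, 63, 365, 428, 34, 462, 496, 199, 695, 135, 71, 206, 277, 483, 1, 484, 485
F(51) mod 759 = 485


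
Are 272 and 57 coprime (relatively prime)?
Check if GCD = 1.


Euclidean algorithm:
272 = 4 * 57 + 44
57 = 1 * 44 + 13
44 = 3 * 13 + 5
13 = 2 * 5 + 3
5 = 1 * 3 + 2
3 = 1 * 2 + 1
2 = 2 * 1 + 0
GCD(272, 57) = 1

Yes, coprime (GCD = 1)


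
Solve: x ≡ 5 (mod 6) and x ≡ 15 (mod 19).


M = 6*19 = 114
M1 = M/6 = 19, M2 = M/19 = 6
M1^(-1) mod 6 = 1, M2^(-1) mod 19 = 16
x = 5*19*1 + 15*6*16 = 1535
1535 mod 114 = 53
Check: 53 mod 6 = 5 ✓, 53 mod 19 = 15 ✓

x ≡ 53 (mod 114)


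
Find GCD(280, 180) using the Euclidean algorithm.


280 = 1 * 180 + 100
180 = 1 * 100 + 80
100 = 1 * 80 + 20
80 = 4 * 20 + 0
GCD = 20


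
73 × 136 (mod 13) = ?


73 × 136 = 9928
9928 mod 13 = 9


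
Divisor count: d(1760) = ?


1760 = 2^5 × 5^1 × 11^1
d(1760) = (5+1) × (1+1) × (1+1) = 24

24 divisors


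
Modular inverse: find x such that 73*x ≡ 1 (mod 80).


Use the extended Euclidean algorithm on (80, 73); each row r = 80*s + 73*t:
r=80, s=1, t=0
r=73, s=0, t=1
q=1: r=7, s=1, t=-1   [80*(1) + 73*(-1) = 7]
q=10: r=3, s=-10, t=11   [80*(-10) + 73*(11) = 3]
q=2: r=1, s=21, t=-23   [80*(21) + 73*(-23) = 1]
q=3: r=0, s=-73, t=80   [80*(-73) + 73*(80) = 0]
GCD = 1 with t = -23, so 73*(-23) ≡ 1 (mod 80)
Inverse = -23 mod 80 = 57
Check: 73 * 57 = 4161 ≡ 1 (mod 80)

73^(-1) ≡ 57 (mod 80)


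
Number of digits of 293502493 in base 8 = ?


293502493 in base 8 = 2137477035
Number of digits = 10

10 digits (base 8)


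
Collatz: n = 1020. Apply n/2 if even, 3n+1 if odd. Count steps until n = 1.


1020 → 510 → 255 → 766 → 383 → 1150 → 575 → 1726 → 863 → 2590 → 1295 → 3886 → 1943 → 5830 → 2915 → 8746 → 4373 → 13120 → 6560 → 3280 → 1640 → 820 → 410 → 205 → 616 → 308 → 154 → 77 → 232 → 116 → 58 → 29 → 88 → 44 → 22 → 11 → 34 → 17 → 52 → 26 → 13 → 40 → 20 → 10 → 5 → 16 → 8 → 4 → 2 → 1
Total steps = 49

49 steps


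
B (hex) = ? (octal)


B (base 16) = 11 (decimal)
11 (decimal) = 13 (base 8)


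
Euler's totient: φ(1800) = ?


1800 = 2^3 × 3^2 × 5^2
Prime factors: 2, 3, 5
φ(1800) = 1800 × (1-1/2) × (1-1/3) × (1-1/5)
= 1800 × 1/2 × 2/3 × 4/5 = 480

φ(1800) = 480


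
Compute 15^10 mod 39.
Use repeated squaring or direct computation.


15^1 mod 39 = 15
15^2 mod 39 = 30
15^3 mod 39 = 21
15^4 mod 39 = 3
15^5 mod 39 = 6
15^6 mod 39 = 12
15^7 mod 39 = 24
15^8 mod 39 = 9
15^9 mod 39 = 18
15^10 mod 39 = 36


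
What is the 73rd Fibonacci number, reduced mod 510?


F(k) mod 510 for k=1..73:
1, 1, 2, 3, 5, 8, 13, 21, 34, 55, 89, 144, 233, 377, 100, 477, 67, 34, 101, 135, 236, 371, 97, 468, 55, 13, 68, 81, 149, 230, 379, 99, 478, 67, 35, 102, 137, 239, 376, 105, 481, 76, 47, 123, 170, 293, 463, 246, 199, 445, 134, 69, 203, 272, 475, 237, 202, 439, 131, 60, 191, 251, 442, 183, 115, 298, 413, 201, 104, 305, 409, 204, 103
F(73) mod 510 = 103


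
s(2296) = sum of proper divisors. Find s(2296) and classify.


Proper divisors: 1, 2, 4, 7, 8, 14, 28, 41, 56, 82, 164, 287, 328, 574, 1148
Sum = 1 + 2 + 4 + 7 + 8 + 14 + 28 + 41 + 56 + 82 + 164 + 287 + 328 + 574 + 1148 = 2744
2744 > 2296 → abundant

s(2296) = 2744 (abundant)


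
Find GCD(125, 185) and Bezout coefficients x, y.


Tabular extended Euclidean (each row: r = 125*s + 185*t):
r=125, s=1, t=0
r=185, s=0, t=1
q=0: r=125, s=1, t=0   [125*(1) + 185*(0) = 125]
q=1: r=60, s=-1, t=1   [125*(-1) + 185*(1) = 60]
q=2: r=5, s=3, t=-2   [125*(3) + 185*(-2) = 5]
q=12: r=0, s=-37, t=25   [125*(-37) + 185*(25) = 0]
GCD = 5; from the row with r=5: x=3, y=-2
Check: 125*(3) + 185*(-2) = 375 - 370 = 5

GCD = 5, x = 3, y = -2


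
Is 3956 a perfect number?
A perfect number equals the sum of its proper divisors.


Proper divisors of 3956: 1, 2, 4, 23, 43, 46, 86, 92, 172, 989, 1978
Sum = 1 + 2 + 4 + 23 + 43 + 46 + 86 + 92 + 172 + 989 + 1978 = 3436

No, 3956 is not perfect (3436 ≠ 3956)


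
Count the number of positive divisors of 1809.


1809 = 3^3 × 67^1
d(1809) = (3+1) × (1+1) = 8

8 divisors


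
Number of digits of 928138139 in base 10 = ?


928138139 has 9 digits in base 10
floor(log10(928138139)) + 1 = floor(8.9676) + 1 = 9

9 digits (base 10)


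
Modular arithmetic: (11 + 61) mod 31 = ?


11 + 61 = 72
72 mod 31 = 10


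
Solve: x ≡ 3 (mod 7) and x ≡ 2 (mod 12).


M = 7*12 = 84
M1 = M/7 = 12, M2 = M/12 = 7
M1^(-1) mod 7 = 3, M2^(-1) mod 12 = 7
x = 3*12*3 + 2*7*7 = 206
206 mod 84 = 38
Check: 38 mod 7 = 3 ✓, 38 mod 12 = 2 ✓

x ≡ 38 (mod 84)


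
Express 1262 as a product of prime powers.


1262 / 2 = 631
631 / 631 = 1
1262 = 2 × 631


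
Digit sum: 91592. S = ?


9 + 1 + 5 + 9 + 2 = 26


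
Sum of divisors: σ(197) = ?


Divisors of 197: 1, 197
Sum = 1 + 197 = 198

σ(197) = 198


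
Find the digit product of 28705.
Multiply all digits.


2 × 8 × 7 × 0 × 5 = 0


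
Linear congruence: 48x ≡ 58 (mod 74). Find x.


GCD(48, 74) = 2 divides 58
Divide: 24x ≡ 29 (mod 37)
x ≡ 12 (mod 37)


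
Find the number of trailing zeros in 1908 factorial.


floor(1908/5) = 381
floor(1908/25) = 76
floor(1908/125) = 15
floor(1908/625) = 3
Total = 475

475 trailing zeros


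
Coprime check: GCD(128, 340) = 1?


Euclidean algorithm:
340 = 2 * 128 + 84
128 = 1 * 84 + 44
84 = 1 * 44 + 40
44 = 1 * 40 + 4
40 = 10 * 4 + 0
GCD(128, 340) = 4

No, not coprime (GCD = 4)


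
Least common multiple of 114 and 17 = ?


GCD(114, 17) = 1
LCM = 114*17/1 = 1938/1 = 1938

LCM = 1938


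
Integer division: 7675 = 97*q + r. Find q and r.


7675 = 97 * 79 + 12
Check: 7663 + 12 = 7675

q = 79, r = 12


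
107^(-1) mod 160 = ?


Use the extended Euclidean algorithm on (160, 107); each row r = 160*s + 107*t:
r=160, s=1, t=0
r=107, s=0, t=1
q=1: r=53, s=1, t=-1   [160*(1) + 107*(-1) = 53]
q=2: r=1, s=-2, t=3   [160*(-2) + 107*(3) = 1]
q=53: r=0, s=107, t=-160   [160*(107) + 107*(-160) = 0]
GCD = 1 with t = 3, so 107*(3) ≡ 1 (mod 160)
Inverse = 3 mod 160 = 3
Check: 107 * 3 = 321 ≡ 1 (mod 160)

107^(-1) ≡ 3 (mod 160)


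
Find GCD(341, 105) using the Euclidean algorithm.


341 = 3 * 105 + 26
105 = 4 * 26 + 1
26 = 26 * 1 + 0
GCD = 1


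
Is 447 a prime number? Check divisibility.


447 / 3 = 149 (exact division)
447 is NOT prime.

No, 447 is not prime


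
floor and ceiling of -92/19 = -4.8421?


-92/19 = -4.8421
floor = -5
ceil = -4

floor = -5, ceil = -4


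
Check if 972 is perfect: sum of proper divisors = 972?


Proper divisors of 972: 1, 2, 3, 4, 6, 9, 12, 18, 27, 36, 54, 81, 108, 162, 243, 324, 486
Sum = 1 + 2 + 3 + 4 + 6 + 9 + 12 + 18 + 27 + 36 + 54 + 81 + 108 + 162 + 243 + 324 + 486 = 1576

No, 972 is not perfect (1576 ≠ 972)


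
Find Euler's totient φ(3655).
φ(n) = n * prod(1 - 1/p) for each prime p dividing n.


3655 = 5 × 17 × 43
Prime factors: 5, 17, 43
φ(3655) = 3655 × (1-1/5) × (1-1/17) × (1-1/43)
= 3655 × 4/5 × 16/17 × 42/43 = 2688

φ(3655) = 2688


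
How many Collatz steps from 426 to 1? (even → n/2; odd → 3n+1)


426 → 213 → 640 → 320 → 160 → 80 → 40 → 20 → 10 → 5 → 16 → 8 → 4 → 2 → 1
Total steps = 14

14 steps


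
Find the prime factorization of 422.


422 / 2 = 211
211 / 211 = 1
422 = 2 × 211


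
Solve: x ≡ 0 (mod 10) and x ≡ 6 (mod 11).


M = 10*11 = 110
M1 = M/10 = 11, M2 = M/11 = 10
M1^(-1) mod 10 = 1, M2^(-1) mod 11 = 10
x = 0*11*1 + 6*10*10 = 600
600 mod 110 = 50
Check: 50 mod 10 = 0 ✓, 50 mod 11 = 6 ✓

x ≡ 50 (mod 110)


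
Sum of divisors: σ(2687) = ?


Divisors of 2687: 1, 2687
Sum = 1 + 2687 = 2688

σ(2687) = 2688


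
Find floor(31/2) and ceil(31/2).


31/2 = 15.5000
floor = 15
ceil = 16

floor = 15, ceil = 16


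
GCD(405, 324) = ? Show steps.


405 = 1 * 324 + 81
324 = 4 * 81 + 0
GCD = 81


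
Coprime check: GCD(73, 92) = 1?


Euclidean algorithm:
92 = 1 * 73 + 19
73 = 3 * 19 + 16
19 = 1 * 16 + 3
16 = 5 * 3 + 1
3 = 3 * 1 + 0
GCD(73, 92) = 1

Yes, coprime (GCD = 1)


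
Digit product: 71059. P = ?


7 × 1 × 0 × 5 × 9 = 0


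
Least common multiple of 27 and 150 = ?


GCD(27, 150) = 3
LCM = 27*150/3 = 4050/3 = 1350

LCM = 1350


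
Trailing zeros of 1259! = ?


floor(1259/5) = 251
floor(1259/25) = 50
floor(1259/125) = 10
floor(1259/625) = 2
Total = 313

313 trailing zeros


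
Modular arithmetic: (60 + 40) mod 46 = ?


60 + 40 = 100
100 mod 46 = 8


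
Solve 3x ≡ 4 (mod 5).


GCD(3, 5) = 1, unique solution
a^(-1) mod 5 = 2
x = 2 * 4 mod 5 = 3

x ≡ 3 (mod 5)


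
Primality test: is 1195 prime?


1195 / 5 = 239 (exact division)
1195 is NOT prime.

No, 1195 is not prime


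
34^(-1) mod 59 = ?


Use the extended Euclidean algorithm on (59, 34); each row r = 59*s + 34*t:
r=59, s=1, t=0
r=34, s=0, t=1
q=1: r=25, s=1, t=-1   [59*(1) + 34*(-1) = 25]
q=1: r=9, s=-1, t=2   [59*(-1) + 34*(2) = 9]
q=2: r=7, s=3, t=-5   [59*(3) + 34*(-5) = 7]
q=1: r=2, s=-4, t=7   [59*(-4) + 34*(7) = 2]
q=3: r=1, s=15, t=-26   [59*(15) + 34*(-26) = 1]
q=2: r=0, s=-34, t=59   [59*(-34) + 34*(59) = 0]
GCD = 1 with t = -26, so 34*(-26) ≡ 1 (mod 59)
Inverse = -26 mod 59 = 33
Check: 34 * 33 = 1122 ≡ 1 (mod 59)

34^(-1) ≡ 33 (mod 59)


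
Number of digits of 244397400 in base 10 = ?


244397400 has 9 digits in base 10
floor(log10(244397400)) + 1 = floor(8.3881) + 1 = 9

9 digits (base 10)


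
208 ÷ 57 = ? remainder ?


208 = 57 * 3 + 37
Check: 171 + 37 = 208

q = 3, r = 37


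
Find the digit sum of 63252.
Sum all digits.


6 + 3 + 2 + 5 + 2 = 18


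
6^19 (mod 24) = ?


6^1 mod 24 = 6
6^2 mod 24 = 12
6^3 mod 24 = 0
6^4 mod 24 = 0
6^5 mod 24 = 0
6^6 mod 24 = 0
6^7 mod 24 = 0
6^8 mod 24 = 0
6^9 mod 24 = 0
6^10 mod 24 = 0
6^11 mod 24 = 0
6^12 mod 24 = 0
6^13 mod 24 = 0
6^14 mod 24 = 0
6^15 mod 24 = 0
6^16 mod 24 = 0
6^17 mod 24 = 0
6^18 mod 24 = 0
6^19 mod 24 = 0


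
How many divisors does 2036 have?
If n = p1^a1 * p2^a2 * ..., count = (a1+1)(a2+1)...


2036 = 2^2 × 509^1
d(2036) = (2+1) × (1+1) = 6

6 divisors


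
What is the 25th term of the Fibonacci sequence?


Sequence: 1, 1, 2, 3, 5, 8, 13, 21, 34, 55, 89, 144, 233, 377, 610, 987, 1597, 2584, 4181, 6765, 10946, 17711, 28657, 46368, 75025
F(25) = 75025


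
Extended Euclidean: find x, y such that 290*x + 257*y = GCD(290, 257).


Tabular extended Euclidean (each row: r = 290*s + 257*t):
r=290, s=1, t=0
r=257, s=0, t=1
q=1: r=33, s=1, t=-1   [290*(1) + 257*(-1) = 33]
q=7: r=26, s=-7, t=8   [290*(-7) + 257*(8) = 26]
q=1: r=7, s=8, t=-9   [290*(8) + 257*(-9) = 7]
q=3: r=5, s=-31, t=35   [290*(-31) + 257*(35) = 5]
q=1: r=2, s=39, t=-44   [290*(39) + 257*(-44) = 2]
q=2: r=1, s=-109, t=123   [290*(-109) + 257*(123) = 1]
q=2: r=0, s=257, t=-290   [290*(257) + 257*(-290) = 0]
GCD = 1; from the row with r=1: x=-109, y=123
Check: 290*(-109) + 257*(123) = -31610 + 31611 = 1

GCD = 1, x = -109, y = 123


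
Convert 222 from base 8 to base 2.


222 (base 8) = 146 (decimal)
146 (decimal) = 10010010 (base 2)


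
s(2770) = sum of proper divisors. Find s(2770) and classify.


Proper divisors: 1, 2, 5, 10, 277, 554, 1385
Sum = 1 + 2 + 5 + 10 + 277 + 554 + 1385 = 2234
2234 < 2770 → deficient

s(2770) = 2234 (deficient)


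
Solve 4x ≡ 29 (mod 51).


GCD(4, 51) = 1, unique solution
a^(-1) mod 51 = 13
x = 13 * 29 mod 51 = 20

x ≡ 20 (mod 51)


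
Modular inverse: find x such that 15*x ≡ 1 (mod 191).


Use the extended Euclidean algorithm on (191, 15); each row r = 191*s + 15*t:
r=191, s=1, t=0
r=15, s=0, t=1
q=12: r=11, s=1, t=-12   [191*(1) + 15*(-12) = 11]
q=1: r=4, s=-1, t=13   [191*(-1) + 15*(13) = 4]
q=2: r=3, s=3, t=-38   [191*(3) + 15*(-38) = 3]
q=1: r=1, s=-4, t=51   [191*(-4) + 15*(51) = 1]
q=3: r=0, s=15, t=-191   [191*(15) + 15*(-191) = 0]
GCD = 1 with t = 51, so 15*(51) ≡ 1 (mod 191)
Inverse = 51 mod 191 = 51
Check: 15 * 51 = 765 ≡ 1 (mod 191)

15^(-1) ≡ 51 (mod 191)


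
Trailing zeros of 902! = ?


floor(902/5) = 180
floor(902/25) = 36
floor(902/125) = 7
floor(902/625) = 1
Total = 224

224 trailing zeros


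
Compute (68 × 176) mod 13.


68 × 176 = 11968
11968 mod 13 = 8


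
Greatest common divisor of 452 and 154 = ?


452 = 2 * 154 + 144
154 = 1 * 144 + 10
144 = 14 * 10 + 4
10 = 2 * 4 + 2
4 = 2 * 2 + 0
GCD = 2


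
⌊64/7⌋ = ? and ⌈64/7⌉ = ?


64/7 = 9.1429
floor = 9
ceil = 10

floor = 9, ceil = 10


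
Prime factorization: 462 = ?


462 / 2 = 231
231 / 3 = 77
77 / 7 = 11
11 / 11 = 1
462 = 2 × 3 × 7 × 11


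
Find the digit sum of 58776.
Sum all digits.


5 + 8 + 7 + 7 + 6 = 33


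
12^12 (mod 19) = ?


12^1 mod 19 = 12
12^2 mod 19 = 11
12^3 mod 19 = 18
12^4 mod 19 = 7
12^5 mod 19 = 8
12^6 mod 19 = 1
12^7 mod 19 = 12
12^8 mod 19 = 11
12^9 mod 19 = 18
12^10 mod 19 = 7
12^11 mod 19 = 8
12^12 mod 19 = 1


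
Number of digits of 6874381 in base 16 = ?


6874381 in base 16 = 68E50D
Number of digits = 6

6 digits (base 16)


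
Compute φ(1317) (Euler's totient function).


1317 = 3 × 439
Prime factors: 3, 439
φ(1317) = 1317 × (1-1/3) × (1-1/439)
= 1317 × 2/3 × 438/439 = 876

φ(1317) = 876


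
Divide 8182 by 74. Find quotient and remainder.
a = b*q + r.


8182 = 74 * 110 + 42
Check: 8140 + 42 = 8182

q = 110, r = 42


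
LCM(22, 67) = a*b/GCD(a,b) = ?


GCD(22, 67) = 1
LCM = 22*67/1 = 1474/1 = 1474

LCM = 1474


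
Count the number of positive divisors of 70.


70 = 2^1 × 5^1 × 7^1
d(70) = (1+1) × (1+1) × (1+1) = 8

8 divisors


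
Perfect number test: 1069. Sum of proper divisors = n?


Proper divisors of 1069: 1
Sum = 1 = 1

No, 1069 is not perfect (1 ≠ 1069)


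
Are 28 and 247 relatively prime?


Euclidean algorithm:
247 = 8 * 28 + 23
28 = 1 * 23 + 5
23 = 4 * 5 + 3
5 = 1 * 3 + 2
3 = 1 * 2 + 1
2 = 2 * 1 + 0
GCD(28, 247) = 1

Yes, coprime (GCD = 1)


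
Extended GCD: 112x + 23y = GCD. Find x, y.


Tabular extended Euclidean (each row: r = 112*s + 23*t):
r=112, s=1, t=0
r=23, s=0, t=1
q=4: r=20, s=1, t=-4   [112*(1) + 23*(-4) = 20]
q=1: r=3, s=-1, t=5   [112*(-1) + 23*(5) = 3]
q=6: r=2, s=7, t=-34   [112*(7) + 23*(-34) = 2]
q=1: r=1, s=-8, t=39   [112*(-8) + 23*(39) = 1]
q=2: r=0, s=23, t=-112   [112*(23) + 23*(-112) = 0]
GCD = 1; from the row with r=1: x=-8, y=39
Check: 112*(-8) + 23*(39) = -896 + 897 = 1

GCD = 1, x = -8, y = 39


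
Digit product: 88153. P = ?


8 × 8 × 1 × 5 × 3 = 960


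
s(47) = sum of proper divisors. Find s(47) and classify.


Proper divisors: 1
Sum = 1 = 1
1 < 47 → deficient

s(47) = 1 (deficient)


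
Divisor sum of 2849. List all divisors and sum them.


Divisors of 2849: 1, 7, 11, 37, 77, 259, 407, 2849
Sum = 1 + 7 + 11 + 37 + 77 + 259 + 407 + 2849 = 3648

σ(2849) = 3648


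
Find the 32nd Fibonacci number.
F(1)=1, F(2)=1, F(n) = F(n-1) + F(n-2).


Sequence: 1, 1, 2, 3, 5, 8, 13, 21, 34, 55, 89, 144, 233, 377, 610, 987, 1597, 2584, 4181, 6765, 10946, 17711, 28657, 46368, 75025, 121393, 196418, 317811, 514229, 832040, 1346269, 2178309
F(32) = 2178309


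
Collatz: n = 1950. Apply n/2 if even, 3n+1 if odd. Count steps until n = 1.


1950 → 975 → 2926 → 1463 → 4390 → 2195 → 6586 → 3293 → 9880 → 4940 → 2470 → 1235 → 3706 → 1853 → 5560 → 2780 → 1390 → 695 → 2086 → 1043 → 3130 → 1565 → 4696 → 2348 → 1174 → 587 → 1762 → 881 → 2644 → 1322 → 661 → 1984 → 992 → 496 → 248 → 124 → 62 → 31 → 94 → 47 → 142 → 71 → 214 → 107 → 322 → 161 → 484 → 242 → 121 → 364 → 182 → 91 → 274 → 137 → 412 → 206 → 103 → 310 → 155 → 466 → 233 → 700 → 350 → 175 → 526 → 263 → 790 → 395 → 1186 → 593 → 1780 → 890 → 445 → 1336 → 668 → 334 → 167 → 502 → 251 → 754 → 377 → 1132 → 566 → 283 → 850 → 425 → 1276 → 638 → 319 → 958 → 479 → 1438 → 719 → 2158 → 1079 → 3238 → 1619 → 4858 → 2429 → 7288 → 3644 → 1822 → 911 → 2734 → 1367 → 4102 → 2051 → 6154 → 3077 → 9232 → 4616 → 2308 → 1154 → 577 → 1732 → 866 → 433 → 1300 → 650 → 325 → 976 → 488 → 244 → 122 → 61 → 184 → 92 → 46 → 23 → 70 → 35 → 106 → 53 → 160 → 80 → 40 → 20 → 10 → 5 → 16 → 8 → 4 → 2 → 1
Total steps = 143

143 steps


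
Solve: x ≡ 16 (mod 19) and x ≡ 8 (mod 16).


M = 19*16 = 304
M1 = M/19 = 16, M2 = M/16 = 19
M1^(-1) mod 19 = 6, M2^(-1) mod 16 = 11
x = 16*16*6 + 8*19*11 = 3208
3208 mod 304 = 168
Check: 168 mod 19 = 16 ✓, 168 mod 16 = 8 ✓

x ≡ 168 (mod 304)


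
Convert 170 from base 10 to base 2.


170 (base 10) = 170 (decimal)
170 (decimal) = 10101010 (base 2)


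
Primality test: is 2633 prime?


Check divisors up to sqrt(2633) = 51.3128
No divisors found.
2633 is prime.

Yes, 2633 is prime


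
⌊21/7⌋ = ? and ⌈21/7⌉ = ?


21/7 = 3.0000
floor = 3
ceil = 3

floor = 3, ceil = 3


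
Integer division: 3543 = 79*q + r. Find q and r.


3543 = 79 * 44 + 67
Check: 3476 + 67 = 3543

q = 44, r = 67


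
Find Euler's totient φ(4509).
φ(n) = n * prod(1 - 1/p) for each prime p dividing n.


4509 = 3^3 × 167
Prime factors: 3, 167
φ(4509) = 4509 × (1-1/3) × (1-1/167)
= 4509 × 2/3 × 166/167 = 2988

φ(4509) = 2988


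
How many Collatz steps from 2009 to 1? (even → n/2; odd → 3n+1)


2009 → 6028 → 3014 → 1507 → 4522 → 2261 → 6784 → 3392 → 1696 → 848 → 424 → 212 → 106 → 53 → 160 → 80 → 40 → 20 → 10 → 5 → 16 → 8 → 4 → 2 → 1
Total steps = 24

24 steps


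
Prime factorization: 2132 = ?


2132 / 2 = 1066
1066 / 2 = 533
533 / 13 = 41
41 / 41 = 1
2132 = 2^2 × 13 × 41


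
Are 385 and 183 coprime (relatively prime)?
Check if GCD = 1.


Euclidean algorithm:
385 = 2 * 183 + 19
183 = 9 * 19 + 12
19 = 1 * 12 + 7
12 = 1 * 7 + 5
7 = 1 * 5 + 2
5 = 2 * 2 + 1
2 = 2 * 1 + 0
GCD(385, 183) = 1

Yes, coprime (GCD = 1)


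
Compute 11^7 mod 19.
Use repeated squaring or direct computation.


11^1 mod 19 = 11
11^2 mod 19 = 7
11^3 mod 19 = 1
11^4 mod 19 = 11
11^5 mod 19 = 7
11^6 mod 19 = 1
11^7 mod 19 = 11


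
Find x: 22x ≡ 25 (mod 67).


GCD(22, 67) = 1, unique solution
a^(-1) mod 67 = 64
x = 64 * 25 mod 67 = 59

x ≡ 59 (mod 67)


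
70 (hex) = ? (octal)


70 (base 16) = 112 (decimal)
112 (decimal) = 160 (base 8)


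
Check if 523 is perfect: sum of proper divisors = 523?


Proper divisors of 523: 1
Sum = 1 = 1

No, 523 is not perfect (1 ≠ 523)


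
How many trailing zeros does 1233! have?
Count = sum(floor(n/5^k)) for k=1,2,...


floor(1233/5) = 246
floor(1233/25) = 49
floor(1233/125) = 9
floor(1233/625) = 1
Total = 305

305 trailing zeros


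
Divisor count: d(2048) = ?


2048 = 2^11
d(2048) = (11+1) = 12

12 divisors


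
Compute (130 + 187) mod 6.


130 + 187 = 317
317 mod 6 = 5


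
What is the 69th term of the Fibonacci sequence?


Sequence: 1, 1, 2, 3, 5, 8, 13, 21, 34, 55, 89, 144, 233, 377, 610, 987, 1597, 2584, 4181, 6765, 10946, 17711, 28657, 46368, 75025, 121393, 196418, 317811, 514229, 832040, 1346269, 2178309, 3524578, 5702887, 9227465, 14930352, 24157817, 39088169, 63245986, 102334155, 165580141, 267914296, 433494437, 701408733, 1134903170, 1836311903, 2971215073, 4807526976, 7778742049, 12586269025, 20365011074, 32951280099, 53316291173, 86267571272, 139583862445, 225851433717, 365435296162, 591286729879, 956722026041, 1548008755920, 2504730781961, 4052739537881, 6557470319842, 10610209857723, 17167680177565, 27777890035288, 44945570212853, 72723460248141, 117669030460994
F(69) = 117669030460994
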